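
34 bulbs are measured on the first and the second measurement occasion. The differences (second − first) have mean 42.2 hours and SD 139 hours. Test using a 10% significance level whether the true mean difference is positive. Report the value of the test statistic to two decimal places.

H0: μ_d = 0; H1: μ_d > 0 (paired t-test on the differences, right-tailed).
t = d̄/(s_d/√n) = 42.2/(139/√34) = 1.77
df = n − 1 = 33
p-value = P(T ≥ 1.77) ≈ 0.043
Since p ≈ 0.043 < α = 0.1, reject H0; the evidence is statistically significant.

1.77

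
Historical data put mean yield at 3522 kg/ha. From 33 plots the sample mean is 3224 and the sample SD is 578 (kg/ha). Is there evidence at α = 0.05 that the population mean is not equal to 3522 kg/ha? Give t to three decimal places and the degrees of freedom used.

H0: μ = 3522; H1: μ ≠ 3522 (one-sample t-test, two-sided).
t = (x̄ − μ₀)/(s/√n) = (3224 − 3522)/(578/√33) = -2.962
df = n − 1 = 32
Two-sided p-value ≈ 0.006
Since p ≈ 0.006 < α = 0.05, reject H0; the evidence is statistically significant.

t = -2.962, df = 32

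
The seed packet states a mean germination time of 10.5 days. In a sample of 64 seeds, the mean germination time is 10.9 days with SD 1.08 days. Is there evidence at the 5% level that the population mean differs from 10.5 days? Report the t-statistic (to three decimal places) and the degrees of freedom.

H0: μ = 10.5; H1: μ ≠ 10.5 (one-sample t-test, two-sided).
t = (x̄ − μ₀)/(s/√n) = (10.9 − 10.5)/(1.08/√64) = 2.963
df = n − 1 = 63
Two-sided p-value ≈ 0.0043
Since p ≈ 0.0043 < α = 0.05, reject H0; the evidence is statistically significant.

t = 2.963, df = 63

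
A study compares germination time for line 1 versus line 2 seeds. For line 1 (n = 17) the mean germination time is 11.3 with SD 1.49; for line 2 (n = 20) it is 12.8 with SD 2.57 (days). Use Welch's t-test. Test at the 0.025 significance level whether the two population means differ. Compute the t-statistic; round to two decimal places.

-2.21

Let group 1 = line 1, group 2 = line 2. H0: μ_1 = μ_2; H1: μ_1 ≠ μ_2 (Welch's two-sample t-test, two-sided).
t = (x̄_1 − x̄_2)/√(s_1²/n_1 + s_2²/n_2) = (11.3 − 12.8)/√(1.49²/17 + 2.57²/20) = -2.21
Welch–Satterthwaite df ≈ 31.20
Two-sided p-value ≈ 0.035
Since p ≈ 0.035 > α = 0.025, fail to reject H0; the data do not provide sufficient evidence against H0.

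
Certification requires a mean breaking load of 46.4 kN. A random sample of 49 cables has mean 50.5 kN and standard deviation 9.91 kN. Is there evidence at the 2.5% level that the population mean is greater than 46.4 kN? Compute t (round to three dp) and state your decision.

t = 2.896; reject H0

H0: μ = 46.4; H1: μ > 46.4 (one-sample t-test, right-tailed).
t = (x̄ − μ₀)/(s/√n) = (50.5 − 46.4)/(9.91/√49) = 2.896
df = n − 1 = 48
p-value = P(T ≥ 2.896) ≈ 0.0028
Since p ≈ 0.0028 < α = 0.025, reject H0; the evidence is statistically significant.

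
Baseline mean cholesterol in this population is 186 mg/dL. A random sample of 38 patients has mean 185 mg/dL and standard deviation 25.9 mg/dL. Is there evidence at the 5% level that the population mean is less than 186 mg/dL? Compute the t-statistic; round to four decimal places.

H0: μ = 186; H1: μ < 186 (one-sample t-test, left-tailed).
t = (x̄ − μ₀)/(s/√n) = (185 − 186)/(25.9/√38) = -0.2380
df = n − 1 = 37
p-value = P(T ≤ -0.2380) ≈ 0.407
Since p ≈ 0.407 > α = 0.05, fail to reject H0; the data do not provide sufficient evidence against H0.

-0.2380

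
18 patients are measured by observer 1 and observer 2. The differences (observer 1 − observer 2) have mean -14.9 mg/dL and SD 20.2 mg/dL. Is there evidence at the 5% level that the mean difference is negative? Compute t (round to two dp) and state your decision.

H0: μ_d = 0; H1: μ_d < 0 (paired t-test on the differences, left-tailed).
t = d̄/(s_d/√n) = -14.9/(20.2/√18) = -3.13
df = n − 1 = 17
p-value = P(T ≤ -3.13) ≈ 0.003
Since p ≈ 0.003 < α = 0.05, reject H0; the evidence is statistically significant.

t = -3.13; reject H0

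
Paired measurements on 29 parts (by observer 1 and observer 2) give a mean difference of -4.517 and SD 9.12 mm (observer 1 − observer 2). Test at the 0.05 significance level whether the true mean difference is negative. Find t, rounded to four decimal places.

-2.6672

H0: μ_d = 0; H1: μ_d < 0 (paired t-test on the differences, left-tailed).
t = d̄/(s_d/√n) = -4.517/(9.12/√29) = -2.6672
df = n − 1 = 28
p-value = P(T ≤ -2.6672) ≈ 0.006
Since p ≈ 0.006 < α = 0.05, reject H0; the data support H1.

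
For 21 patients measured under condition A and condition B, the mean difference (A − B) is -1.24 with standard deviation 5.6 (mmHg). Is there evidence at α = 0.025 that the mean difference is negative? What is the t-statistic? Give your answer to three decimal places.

-1.015

H0: μ_d = 0; H1: μ_d < 0 (paired t-test on the differences, left-tailed).
t = d̄/(s_d/√n) = -1.24/(5.6/√21) = -1.015
df = n − 1 = 20
p-value = P(T ≤ -1.015) ≈ 0.1612
Since p ≈ 0.1612 > α = 0.025, fail to reject H0; the evidence is not statistically significant.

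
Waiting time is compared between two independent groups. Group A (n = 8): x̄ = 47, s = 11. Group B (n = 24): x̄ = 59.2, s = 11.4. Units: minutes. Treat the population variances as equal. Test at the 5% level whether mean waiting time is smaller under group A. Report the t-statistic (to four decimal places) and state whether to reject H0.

t = -2.6427; reject H0

Let group 1 = group A, group 2 = group B. H0: μ_1 = μ_2; H1: μ_1 < μ_2 (two-sample pooled-variance t-test, left-tailed).
s_p² = [(8−1)·11² + (24−1)·11.4²]/(8+24−2) = 127.869
t = (47 − 59.2)/√[127.869·(1/8 + 1/24)] = -2.6427
df = n₁ + n₂ − 2 = 30
p-value = P(T ≤ -2.6427) ≈ 0.006
Since p ≈ 0.006 < α = 0.05, reject H0; the data support H1.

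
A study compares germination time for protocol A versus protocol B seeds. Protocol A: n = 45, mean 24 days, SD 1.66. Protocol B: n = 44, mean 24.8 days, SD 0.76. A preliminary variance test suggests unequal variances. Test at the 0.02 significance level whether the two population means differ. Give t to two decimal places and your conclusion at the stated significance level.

Let group 1 = protocol A, group 2 = protocol B. H0: μ_1 = μ_2; H1: μ_1 ≠ μ_2 (Welch's two-sample t-test, two-sided).
t = (x̄_1 − x̄_2)/√(s_1²/n_1 + s_2²/n_2) = (24 − 24.8)/√(1.66²/45 + 0.76²/44) = -2.93
Welch–Satterthwaite df ≈ 61.97
Two-sided p-value ≈ 0.0047
Since p ≈ 0.0047 < α = 0.02, reject H0; the data support H1.

t = -2.93; reject H0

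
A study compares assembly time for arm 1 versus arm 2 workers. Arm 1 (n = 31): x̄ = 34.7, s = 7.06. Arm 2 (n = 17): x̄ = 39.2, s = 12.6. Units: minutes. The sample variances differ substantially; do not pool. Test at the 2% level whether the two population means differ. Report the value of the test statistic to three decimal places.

Let group 1 = arm 1, group 2 = arm 2. H0: μ_1 = μ_2; H1: μ_1 ≠ μ_2 (Welch's two-sample t-test, two-sided).
t = (x̄_1 − x̄_2)/√(s_1²/n_1 + s_2²/n_2) = (34.7 − 39.2)/√(7.06²/31 + 12.6²/17) = -1.360
Welch–Satterthwaite df ≈ 21.64
Two-sided p-value ≈ 0.188
Since p ≈ 0.188 > α = 0.02, fail to reject H0; the data do not provide sufficient evidence against H0.

-1.360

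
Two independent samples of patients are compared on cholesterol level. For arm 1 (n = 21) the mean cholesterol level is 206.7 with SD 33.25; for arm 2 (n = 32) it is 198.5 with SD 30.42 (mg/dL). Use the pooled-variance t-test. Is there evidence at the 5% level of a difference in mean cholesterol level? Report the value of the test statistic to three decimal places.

Let group 1 = arm 1, group 2 = arm 2. H0: μ_1 = μ_2; H1: μ_1 ≠ μ_2 (two-sample pooled-variance t-test, two-sided).
s_p² = [(21−1)·33.25² + (32−1)·30.42²]/(21+32−2) = 996.038
t = (206.7 − 198.5)/√[996.038·(1/21 + 1/32)] = 0.925
df = n₁ + n₂ − 2 = 51
Two-sided p-value ≈ 0.359
Since p ≈ 0.359 > α = 0.05, fail to reject H0; the evidence is not statistically significant.

0.925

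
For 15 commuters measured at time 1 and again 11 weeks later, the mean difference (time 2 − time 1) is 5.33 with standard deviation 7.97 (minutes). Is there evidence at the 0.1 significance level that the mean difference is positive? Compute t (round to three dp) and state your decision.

t = 2.590; reject H0

H0: μ_d = 0; H1: μ_d > 0 (paired t-test on the differences, right-tailed).
t = d̄/(s_d/√n) = 5.33/(7.97/√15) = 2.590
df = n − 1 = 14
p-value = P(T ≥ 2.590) ≈ 0.011
Since p ≈ 0.011 < α = 0.1, reject H0; the evidence is statistically significant.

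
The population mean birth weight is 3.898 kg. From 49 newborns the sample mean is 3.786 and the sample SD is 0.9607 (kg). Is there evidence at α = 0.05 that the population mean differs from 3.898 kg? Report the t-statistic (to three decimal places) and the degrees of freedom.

H0: μ = 3.898; H1: μ ≠ 3.898 (one-sample t-test, two-sided).
t = (x̄ − μ₀)/(s/√n) = (3.786 − 3.898)/(0.9607/√49) = -0.816
df = n − 1 = 48
Two-sided p-value ≈ 0.418
Since p ≈ 0.418 > α = 0.05, fail to reject H0; the data do not provide sufficient evidence against H0.

t = -0.816, df = 48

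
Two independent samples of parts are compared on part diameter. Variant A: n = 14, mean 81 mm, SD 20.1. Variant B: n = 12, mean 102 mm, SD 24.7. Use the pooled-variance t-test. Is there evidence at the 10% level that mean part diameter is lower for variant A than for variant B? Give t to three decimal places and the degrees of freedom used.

Let group 1 = variant A, group 2 = variant B. H0: μ_1 = μ_2; H1: μ_1 < μ_2 (two-sample pooled-variance t-test, left-tailed).
s_p² = [(14−1)·20.1² + (12−1)·24.7²]/(14+12−2) = 498.463
t = (81 − 102)/√[498.463·(1/14 + 1/12)] = -2.391
df = n₁ + n₂ − 2 = 24
p-value = P(T ≤ -2.391) ≈ 0.012
Since p ≈ 0.012 < α = 0.1, reject H0; the evidence is statistically significant.

t = -2.391, df = 24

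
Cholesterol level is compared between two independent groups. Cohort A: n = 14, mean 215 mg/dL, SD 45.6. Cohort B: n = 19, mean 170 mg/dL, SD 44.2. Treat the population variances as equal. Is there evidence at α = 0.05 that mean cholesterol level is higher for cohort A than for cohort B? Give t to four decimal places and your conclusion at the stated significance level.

Let group 1 = cohort A, group 2 = cohort B. H0: μ_1 = μ_2; H1: μ_1 > μ_2 (two-sample pooled-variance t-test, right-tailed).
s_p² = [(14−1)·45.6² + (19−1)·44.2²]/(14+19−2) = 2006.36
t = (215 − 170)/√[2006.36·(1/14 + 1/19)] = 2.8523
df = n₁ + n₂ − 2 = 31
p-value = P(T ≥ 2.8523) ≈ 0.0038
Since p ≈ 0.0038 < α = 0.05, reject H0; the data support H1.

t = 2.8523; reject H0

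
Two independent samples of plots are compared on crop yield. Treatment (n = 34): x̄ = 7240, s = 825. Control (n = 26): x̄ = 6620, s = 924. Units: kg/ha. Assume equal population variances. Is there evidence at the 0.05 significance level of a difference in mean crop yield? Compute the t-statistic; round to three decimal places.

Let group 1 = treatment, group 2 = control. H0: μ_1 = μ_2; H1: μ_1 ≠ μ_2 (two-sample pooled-variance t-test, two-sided).
s_p² = [(34−1)·825² + (26−1)·924²]/(34+26−2) = 755259
t = (7240 − 6620)/√[755259·(1/34 + 1/26)] = 2.738
df = n₁ + n₂ − 2 = 58
Two-sided p-value ≈ 0.0082
Since p ≈ 0.0082 < α = 0.05, reject H0; the evidence is statistically significant.

2.738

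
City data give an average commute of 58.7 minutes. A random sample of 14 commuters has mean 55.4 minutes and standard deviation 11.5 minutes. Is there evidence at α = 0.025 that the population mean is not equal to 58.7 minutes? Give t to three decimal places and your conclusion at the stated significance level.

H0: μ = 58.7; H1: μ ≠ 58.7 (one-sample t-test, two-sided).
t = (x̄ − μ₀)/(s/√n) = (55.4 − 58.7)/(11.5/√14) = -1.074
df = n − 1 = 13
Two-sided p-value ≈ 0.302
Since p ≈ 0.302 > α = 0.025, fail to reject H0; the evidence is not statistically significant.

t = -1.074; fail to reject H0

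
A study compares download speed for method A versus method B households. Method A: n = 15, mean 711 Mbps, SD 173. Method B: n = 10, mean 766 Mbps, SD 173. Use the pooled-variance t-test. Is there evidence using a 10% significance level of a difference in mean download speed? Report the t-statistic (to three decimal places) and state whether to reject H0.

Let group 1 = method A, group 2 = method B. H0: μ_1 = μ_2; H1: μ_1 ≠ μ_2 (two-sample pooled-variance t-test, two-sided).
s_p² = [(15−1)·173² + (10−1)·173²]/(15+10−2) = 29929
t = (711 − 766)/√[29929·(1/15 + 1/10)] = -0.779
df = n₁ + n₂ − 2 = 23
Two-sided p-value ≈ 0.444
Since p ≈ 0.444 > α = 0.1, fail to reject H0; the data do not provide sufficient evidence against H0.

t = -0.779; fail to reject H0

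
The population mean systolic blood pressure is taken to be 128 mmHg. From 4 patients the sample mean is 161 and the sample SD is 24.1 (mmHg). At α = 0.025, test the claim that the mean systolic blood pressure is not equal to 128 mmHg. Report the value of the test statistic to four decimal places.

2.7386

H0: μ = 128; H1: μ ≠ 128 (one-sample t-test, two-sided).
t = (x̄ − μ₀)/(s/√n) = (161 − 128)/(24.1/√4) = 2.7386
df = n − 1 = 3
Two-sided p-value ≈ 0.0714
Since p ≈ 0.0714 > α = 0.025, fail to reject H0; the data do not provide sufficient evidence against H0.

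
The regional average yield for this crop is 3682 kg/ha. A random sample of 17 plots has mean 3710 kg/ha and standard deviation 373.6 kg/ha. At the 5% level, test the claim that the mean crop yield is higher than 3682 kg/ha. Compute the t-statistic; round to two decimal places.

0.31

H0: μ = 3682; H1: μ > 3682 (one-sample t-test, right-tailed).
t = (x̄ − μ₀)/(s/√n) = (3710 − 3682)/(373.6/√17) = 0.31
df = n − 1 = 16
p-value = P(T ≥ 0.31) ≈ 0.381
Since p ≈ 0.381 > α = 0.05, fail to reject H0; the evidence is not statistically significant.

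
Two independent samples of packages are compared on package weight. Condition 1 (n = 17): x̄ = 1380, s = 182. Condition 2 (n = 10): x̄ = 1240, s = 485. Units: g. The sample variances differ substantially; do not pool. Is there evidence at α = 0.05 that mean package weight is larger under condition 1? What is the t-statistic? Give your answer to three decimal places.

0.877

Let group 1 = condition 1, group 2 = condition 2. H0: μ_1 = μ_2; H1: μ_1 > μ_2 (Welch's two-sample t-test, right-tailed).
t = (x̄_1 − x̄_2)/√(s_1²/n_1 + s_2²/n_2) = (1380 − 1240)/√(182²/17 + 485²/10) = 0.877
Welch–Satterthwaite df ≈ 10.51
p-value = P(T ≥ 0.877) ≈ 0.2000
Since p ≈ 0.2000 > α = 0.05, fail to reject H0; the evidence is not statistically significant.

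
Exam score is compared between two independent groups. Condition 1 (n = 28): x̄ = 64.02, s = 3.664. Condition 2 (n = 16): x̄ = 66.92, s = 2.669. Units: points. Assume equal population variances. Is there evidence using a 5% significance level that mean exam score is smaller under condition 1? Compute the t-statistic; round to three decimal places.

Let group 1 = condition 1, group 2 = condition 2. H0: μ_1 = μ_2; H1: μ_1 < μ_2 (two-sample pooled-variance t-test, left-tailed).
s_p² = [(28−1)·3.664² + (16−1)·2.669²]/(28+16−2) = 11.1744
t = (64.02 − 66.92)/√[11.1744·(1/28 + 1/16)] = -2.768
df = n₁ + n₂ − 2 = 42
p-value = P(T ≤ -2.768) ≈ 0.004
Since p ≈ 0.004 < α = 0.05, reject H0; the data support H1.

-2.768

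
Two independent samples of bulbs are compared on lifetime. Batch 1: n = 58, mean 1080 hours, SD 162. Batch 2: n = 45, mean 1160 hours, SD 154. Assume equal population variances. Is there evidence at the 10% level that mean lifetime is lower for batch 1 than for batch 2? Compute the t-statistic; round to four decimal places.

-2.5397

Let group 1 = batch 1, group 2 = batch 2. H0: μ_1 = μ_2; H1: μ_1 < μ_2 (two-sample pooled-variance t-test, left-tailed).
s_p² = [(58−1)·162² + (45−1)·154²]/(58+45−2) = 25142.7
t = (1080 − 1160)/√[25142.7·(1/58 + 1/45)] = -2.5397
df = n₁ + n₂ − 2 = 101
p-value = P(T ≤ -2.5397) ≈ 0.006
Since p ≈ 0.006 < α = 0.1, reject H0; the evidence is statistically significant.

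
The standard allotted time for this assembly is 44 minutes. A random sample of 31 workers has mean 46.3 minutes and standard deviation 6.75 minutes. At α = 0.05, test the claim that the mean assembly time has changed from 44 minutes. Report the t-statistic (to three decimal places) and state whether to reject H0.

t = 1.897; fail to reject H0

H0: μ = 44; H1: μ ≠ 44 (one-sample t-test, two-sided).
t = (x̄ − μ₀)/(s/√n) = (46.3 − 44)/(6.75/√31) = 1.897
df = n − 1 = 30
Two-sided p-value ≈ 0.0675
Since p ≈ 0.0675 > α = 0.05, fail to reject H0; the data do not provide sufficient evidence against H0.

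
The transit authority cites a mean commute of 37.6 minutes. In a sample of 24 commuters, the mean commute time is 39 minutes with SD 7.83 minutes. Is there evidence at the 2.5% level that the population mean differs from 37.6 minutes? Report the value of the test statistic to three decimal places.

H0: μ = 37.6; H1: μ ≠ 37.6 (one-sample t-test, two-sided).
t = (x̄ − μ₀)/(s/√n) = (39 − 37.6)/(7.83/√24) = 0.876
df = n − 1 = 23
Two-sided p-value ≈ 0.3901
Since p ≈ 0.3901 > α = 0.025, fail to reject H0; the data do not provide sufficient evidence against H0.

0.876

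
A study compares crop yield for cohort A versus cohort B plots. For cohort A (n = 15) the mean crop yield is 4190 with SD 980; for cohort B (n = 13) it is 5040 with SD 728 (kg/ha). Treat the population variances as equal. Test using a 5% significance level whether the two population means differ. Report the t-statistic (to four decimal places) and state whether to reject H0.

Let group 1 = cohort A, group 2 = cohort B. H0: μ_1 = μ_2; H1: μ_1 ≠ μ_2 (two-sample pooled-variance t-test, two-sided).
s_p² = [(15−1)·980² + (13−1)·728²]/(15+13−2) = 761746
t = (4190 − 5040)/√[761746·(1/15 + 1/13)] = -2.5701
df = n₁ + n₂ − 2 = 26
Two-sided p-value ≈ 0.016
Since p ≈ 0.016 < α = 0.05, reject H0; the data support H1.

t = -2.5701; reject H0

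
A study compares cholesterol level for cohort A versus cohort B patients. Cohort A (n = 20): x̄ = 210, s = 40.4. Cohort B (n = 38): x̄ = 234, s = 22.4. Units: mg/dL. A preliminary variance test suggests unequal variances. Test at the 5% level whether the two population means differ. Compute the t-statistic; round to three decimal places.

Let group 1 = cohort A, group 2 = cohort B. H0: μ_1 = μ_2; H1: μ_1 ≠ μ_2 (Welch's two-sample t-test, two-sided).
t = (x̄_1 − x̄_2)/√(s_1²/n_1 + s_2²/n_2) = (210 − 234)/√(40.4²/20 + 22.4²/38) = -2.465
Welch–Satterthwaite df ≈ 25.31
Two-sided p-value ≈ 0.021
Since p ≈ 0.021 < α = 0.05, reject H0; the evidence is statistically significant.

-2.465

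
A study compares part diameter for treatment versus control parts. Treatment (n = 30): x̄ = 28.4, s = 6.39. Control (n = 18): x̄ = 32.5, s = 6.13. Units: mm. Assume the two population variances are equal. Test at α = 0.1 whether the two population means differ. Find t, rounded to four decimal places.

-2.1845

Let group 1 = treatment, group 2 = control. H0: μ_1 = μ_2; H1: μ_1 ≠ μ_2 (two-sample pooled-variance t-test, two-sided).
s_p² = [(30−1)·6.39² + (18−1)·6.13²]/(30+18−2) = 39.6291
t = (28.4 − 32.5)/√[39.6291·(1/30 + 1/18)] = -2.1845
df = n₁ + n₂ − 2 = 46
Two-sided p-value ≈ 0.0341
Since p ≈ 0.0341 < α = 0.1, reject H0; the evidence is statistically significant.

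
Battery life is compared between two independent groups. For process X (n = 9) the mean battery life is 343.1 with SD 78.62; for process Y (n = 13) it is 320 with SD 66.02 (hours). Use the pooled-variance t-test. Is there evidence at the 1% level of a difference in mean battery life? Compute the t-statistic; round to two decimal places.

Let group 1 = process X, group 2 = process Y. H0: μ_1 = μ_2; H1: μ_1 ≠ μ_2 (two-sample pooled-variance t-test, two-sided).
s_p² = [(9−1)·78.62² + (13−1)·66.02²]/(9+13−2) = 5087.63
t = (343.1 − 320)/√[5087.63·(1/9 + 1/13)] = 0.75
df = n₁ + n₂ − 2 = 20
Two-sided p-value ≈ 0.464
Since p ≈ 0.464 > α = 0.01, fail to reject H0; the data do not provide sufficient evidence against H0.

0.75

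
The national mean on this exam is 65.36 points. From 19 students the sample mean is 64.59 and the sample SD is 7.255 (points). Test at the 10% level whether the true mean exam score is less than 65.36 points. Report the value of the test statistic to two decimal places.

-0.46

H0: μ = 65.36; H1: μ < 65.36 (one-sample t-test, left-tailed).
t = (x̄ − μ₀)/(s/√n) = (64.59 − 65.36)/(7.255/√19) = -0.46
df = n − 1 = 18
p-value = P(T ≤ -0.46) ≈ 0.325
Since p ≈ 0.325 > α = 0.1, fail to reject H0; the evidence is not statistically significant.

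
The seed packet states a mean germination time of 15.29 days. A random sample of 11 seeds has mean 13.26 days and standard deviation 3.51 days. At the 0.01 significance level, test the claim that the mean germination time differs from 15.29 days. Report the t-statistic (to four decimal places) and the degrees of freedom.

t = -1.9182, df = 10

H0: μ = 15.29; H1: μ ≠ 15.29 (one-sample t-test, two-sided).
t = (x̄ − μ₀)/(s/√n) = (13.26 − 15.29)/(3.51/√11) = -1.9182
df = n − 1 = 10
Two-sided p-value ≈ 0.0841
Since p ≈ 0.0841 > α = 0.01, fail to reject H0; the data do not provide sufficient evidence against H0.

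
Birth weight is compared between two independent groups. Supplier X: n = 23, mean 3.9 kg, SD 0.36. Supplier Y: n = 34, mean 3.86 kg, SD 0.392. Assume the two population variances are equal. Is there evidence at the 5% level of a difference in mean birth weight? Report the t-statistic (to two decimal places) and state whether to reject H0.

t = 0.39; fail to reject H0

Let group 1 = supplier X, group 2 = supplier Y. H0: μ_1 = μ_2; H1: μ_1 ≠ μ_2 (two-sample pooled-variance t-test, two-sided).
s_p² = [(23−1)·0.36² + (34−1)·0.392²]/(23+34−2) = 0.144038
t = (3.9 − 3.86)/√[0.144038·(1/23 + 1/34)] = 0.39
df = n₁ + n₂ − 2 = 55
Two-sided p-value ≈ 0.6978
Since p ≈ 0.6978 > α = 0.05, fail to reject H0; the data do not provide sufficient evidence against H0.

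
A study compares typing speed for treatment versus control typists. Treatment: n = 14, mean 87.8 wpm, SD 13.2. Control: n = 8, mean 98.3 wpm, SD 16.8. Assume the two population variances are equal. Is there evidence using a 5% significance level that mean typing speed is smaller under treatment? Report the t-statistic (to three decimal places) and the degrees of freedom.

t = -1.627, df = 20

Let group 1 = treatment, group 2 = control. H0: μ_1 = μ_2; H1: μ_1 < μ_2 (two-sample pooled-variance t-test, left-tailed).
s_p² = [(14−1)·13.2² + (8−1)·16.8²]/(14+8−2) = 212.04
t = (87.8 − 98.3)/√[212.04·(1/14 + 1/8)] = -1.627
df = n₁ + n₂ − 2 = 20
p-value = P(T ≤ -1.627) ≈ 0.0597
Since p ≈ 0.0597 > α = 0.05, fail to reject H0; the data do not provide sufficient evidence against H0.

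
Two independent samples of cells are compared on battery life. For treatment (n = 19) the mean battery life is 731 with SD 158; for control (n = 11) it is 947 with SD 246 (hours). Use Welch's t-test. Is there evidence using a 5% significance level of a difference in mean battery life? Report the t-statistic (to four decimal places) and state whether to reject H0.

Let group 1 = treatment, group 2 = control. H0: μ_1 = μ_2; H1: μ_1 ≠ μ_2 (Welch's two-sample t-test, two-sided).
t = (x̄_1 − x̄_2)/√(s_1²/n_1 + s_2²/n_2) = (731 − 947)/√(158²/19 + 246²/11) = -2.6164
Welch–Satterthwaite df ≈ 14.88
Two-sided p-value ≈ 0.020
Since p ≈ 0.020 < α = 0.05, reject H0; the evidence is statistically significant.

t = -2.6164; reject H0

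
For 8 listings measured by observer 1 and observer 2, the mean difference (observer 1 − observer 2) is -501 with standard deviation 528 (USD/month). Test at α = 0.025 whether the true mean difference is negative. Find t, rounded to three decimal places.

H0: μ_d = 0; H1: μ_d < 0 (paired t-test on the differences, left-tailed).
t = d̄/(s_d/√n) = -501/(528/√8) = -2.684
df = n − 1 = 7
p-value = P(T ≤ -2.684) ≈ 0.016
Since p ≈ 0.016 < α = 0.025, reject H0; the evidence is statistically significant.

-2.684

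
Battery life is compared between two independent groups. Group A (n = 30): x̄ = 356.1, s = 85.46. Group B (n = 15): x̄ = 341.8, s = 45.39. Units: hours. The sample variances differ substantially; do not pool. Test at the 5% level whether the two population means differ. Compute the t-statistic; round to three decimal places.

0.733

Let group 1 = group A, group 2 = group B. H0: μ_1 = μ_2; H1: μ_1 ≠ μ_2 (Welch's two-sample t-test, two-sided).
t = (x̄_1 − x̄_2)/√(s_1²/n_1 + s_2²/n_2) = (356.1 − 341.8)/√(85.46²/30 + 45.39²/15) = 0.733
Welch–Satterthwaite df ≈ 42.76
Two-sided p-value ≈ 0.468
Since p ≈ 0.468 > α = 0.05, fail to reject H0; the data do not provide sufficient evidence against H0.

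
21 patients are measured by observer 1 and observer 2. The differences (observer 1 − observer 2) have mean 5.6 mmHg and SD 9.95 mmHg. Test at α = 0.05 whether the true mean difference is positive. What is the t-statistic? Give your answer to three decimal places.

2.579

H0: μ_d = 0; H1: μ_d > 0 (paired t-test on the differences, right-tailed).
t = d̄/(s_d/√n) = 5.6/(9.95/√21) = 2.579
df = n − 1 = 20
p-value = P(T ≥ 2.579) ≈ 0.009
Since p ≈ 0.009 < α = 0.05, reject H0; the data support H1.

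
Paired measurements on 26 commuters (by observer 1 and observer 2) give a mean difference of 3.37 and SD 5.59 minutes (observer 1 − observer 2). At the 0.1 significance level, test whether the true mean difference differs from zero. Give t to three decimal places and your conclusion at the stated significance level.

t = 3.074; reject H0

H0: μ_d = 0; H1: μ_d ≠ 0 (paired t-test on the differences, two-sided).
t = d̄/(s_d/√n) = 3.37/(5.59/√26) = 3.074
df = n − 1 = 25
Two-sided p-value ≈ 0.0051
Since p ≈ 0.0051 < α = 0.1, reject H0; the evidence is statistically significant.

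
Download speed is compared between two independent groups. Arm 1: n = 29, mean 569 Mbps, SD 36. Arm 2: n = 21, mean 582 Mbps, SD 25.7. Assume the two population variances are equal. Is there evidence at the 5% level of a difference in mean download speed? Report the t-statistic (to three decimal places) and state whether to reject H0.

t = -1.413; fail to reject H0

Let group 1 = arm 1, group 2 = arm 2. H0: μ_1 = μ_2; H1: μ_1 ≠ μ_2 (two-sample pooled-variance t-test, two-sided).
s_p² = [(29−1)·36² + (21−1)·25.7²]/(29+21−2) = 1031.2
t = (569 − 582)/√[1031.2·(1/29 + 1/21)] = -1.413
df = n₁ + n₂ − 2 = 48
Two-sided p-value ≈ 0.164
Since p ≈ 0.164 > α = 0.05, fail to reject H0; the evidence is not statistically significant.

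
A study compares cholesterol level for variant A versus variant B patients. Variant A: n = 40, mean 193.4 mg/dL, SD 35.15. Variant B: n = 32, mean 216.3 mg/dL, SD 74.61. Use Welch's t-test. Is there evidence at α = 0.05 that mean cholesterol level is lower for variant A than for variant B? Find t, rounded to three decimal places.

Let group 1 = variant A, group 2 = variant B. H0: μ_1 = μ_2; H1: μ_1 < μ_2 (Welch's two-sample t-test, left-tailed).
t = (x̄_1 − x̄_2)/√(s_1²/n_1 + s_2²/n_2) = (193.4 − 216.3)/√(35.15²/40 + 74.61²/32) = -1.600
Welch–Satterthwaite df ≈ 41.94
p-value = P(T ≤ -1.600) ≈ 0.0586
Since p ≈ 0.0586 > α = 0.05, fail to reject H0; the evidence is not statistically significant.

-1.600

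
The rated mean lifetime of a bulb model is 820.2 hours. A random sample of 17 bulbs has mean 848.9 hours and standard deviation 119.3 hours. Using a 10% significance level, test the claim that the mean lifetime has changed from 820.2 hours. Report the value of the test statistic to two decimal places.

H0: μ = 820.2; H1: μ ≠ 820.2 (one-sample t-test, two-sided).
t = (x̄ − μ₀)/(s/√n) = (848.9 − 820.2)/(119.3/√17) = 0.99
df = n − 1 = 16
Two-sided p-value ≈ 0.3360
Since p ≈ 0.3360 > α = 0.1, fail to reject H0; the evidence is not statistically significant.

0.99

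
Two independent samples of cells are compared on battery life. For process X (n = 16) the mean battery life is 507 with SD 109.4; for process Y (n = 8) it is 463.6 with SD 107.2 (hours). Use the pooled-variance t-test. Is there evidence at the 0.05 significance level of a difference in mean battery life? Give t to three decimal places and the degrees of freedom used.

Let group 1 = process X, group 2 = process Y. H0: μ_1 = μ_2; H1: μ_1 ≠ μ_2 (two-sample pooled-variance t-test, two-sided).
s_p² = [(16−1)·109.4² + (8−1)·107.2²]/(16+8−2) = 11816.7
t = (507 − 463.6)/√[11816.7·(1/16 + 1/8)] = 0.922
df = n₁ + n₂ − 2 = 22
Two-sided p-value ≈ 0.3665
Since p ≈ 0.3665 > α = 0.05, fail to reject H0; the evidence is not statistically significant.

t = 0.922, df = 22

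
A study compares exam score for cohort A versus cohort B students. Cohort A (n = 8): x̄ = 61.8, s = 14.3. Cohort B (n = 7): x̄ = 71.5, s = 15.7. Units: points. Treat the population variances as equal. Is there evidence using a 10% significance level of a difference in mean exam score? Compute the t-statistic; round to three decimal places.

Let group 1 = cohort A, group 2 = cohort B. H0: μ_1 = μ_2; H1: μ_1 ≠ μ_2 (two-sample pooled-variance t-test, two-sided).
s_p² = [(8−1)·14.3² + (7−1)·15.7²]/(8+7−2) = 223.875
t = (61.8 − 71.5)/√[223.875·(1/8 + 1/7)] = -1.253
df = n₁ + n₂ − 2 = 13
Two-sided p-value ≈ 0.2324
Since p ≈ 0.2324 > α = 0.1, fail to reject H0; the evidence is not statistically significant.

-1.253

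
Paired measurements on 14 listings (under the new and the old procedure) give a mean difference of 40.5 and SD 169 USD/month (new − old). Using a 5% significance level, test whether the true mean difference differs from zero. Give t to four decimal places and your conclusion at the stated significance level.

t = 0.8967; fail to reject H0

H0: μ_d = 0; H1: μ_d ≠ 0 (paired t-test on the differences, two-sided).
t = d̄/(s_d/√n) = 40.5/(169/√14) = 0.8967
df = n − 1 = 13
Two-sided p-value ≈ 0.386
Since p ≈ 0.386 > α = 0.05, fail to reject H0; the evidence is not statistically significant.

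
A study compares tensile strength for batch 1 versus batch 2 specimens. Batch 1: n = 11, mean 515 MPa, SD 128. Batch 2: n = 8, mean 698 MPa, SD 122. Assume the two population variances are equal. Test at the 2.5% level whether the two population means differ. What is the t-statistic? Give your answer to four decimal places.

Let group 1 = batch 1, group 2 = batch 2. H0: μ_1 = μ_2; H1: μ_1 ≠ μ_2 (two-sample pooled-variance t-test, two-sided).
s_p² = [(11−1)·128² + (8−1)·122²]/(11+8−2) = 15766.4
t = (515 − 698)/√[15766.4·(1/11 + 1/8)] = -3.1365
df = n₁ + n₂ − 2 = 17
Two-sided p-value ≈ 0.006
Since p ≈ 0.006 < α = 0.025, reject H0; the data support H1.

-3.1365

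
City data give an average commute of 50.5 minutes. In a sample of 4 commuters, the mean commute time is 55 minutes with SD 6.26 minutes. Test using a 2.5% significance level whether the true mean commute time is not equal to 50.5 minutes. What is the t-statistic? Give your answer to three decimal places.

1.438

H0: μ = 50.5; H1: μ ≠ 50.5 (one-sample t-test, two-sided).
t = (x̄ − μ₀)/(s/√n) = (55 − 50.5)/(6.26/√4) = 1.438
df = n − 1 = 3
Two-sided p-value ≈ 0.2461
Since p ≈ 0.2461 > α = 0.025, fail to reject H0; the data do not provide sufficient evidence against H0.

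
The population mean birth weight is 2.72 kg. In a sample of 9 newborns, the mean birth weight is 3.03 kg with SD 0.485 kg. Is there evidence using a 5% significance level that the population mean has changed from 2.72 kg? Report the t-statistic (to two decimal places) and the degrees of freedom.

t = 1.92, df = 8

H0: μ = 2.72; H1: μ ≠ 2.72 (one-sample t-test, two-sided).
t = (x̄ − μ₀)/(s/√n) = (3.03 − 2.72)/(0.485/√9) = 1.92
df = n − 1 = 8
Two-sided p-value ≈ 0.0915
Since p ≈ 0.0915 > α = 0.05, fail to reject H0; the evidence is not statistically significant.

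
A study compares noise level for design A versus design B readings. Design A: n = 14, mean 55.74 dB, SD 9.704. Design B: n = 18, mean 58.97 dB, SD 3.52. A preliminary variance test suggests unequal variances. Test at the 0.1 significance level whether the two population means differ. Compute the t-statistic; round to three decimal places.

-1.186

Let group 1 = design A, group 2 = design B. H0: μ_1 = μ_2; H1: μ_1 ≠ μ_2 (Welch's two-sample t-test, two-sided).
t = (x̄_1 − x̄_2)/√(s_1²/n_1 + s_2²/n_2) = (55.74 − 58.97)/√(9.704²/14 + 3.52²/18) = -1.186
Welch–Satterthwaite df ≈ 15.67
Two-sided p-value ≈ 0.253
Since p ≈ 0.253 > α = 0.1, fail to reject H0; the evidence is not statistically significant.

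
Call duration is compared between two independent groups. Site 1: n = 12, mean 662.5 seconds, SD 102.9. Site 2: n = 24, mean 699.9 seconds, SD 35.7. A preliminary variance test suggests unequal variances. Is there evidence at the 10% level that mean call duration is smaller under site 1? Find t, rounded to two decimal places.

-1.22

Let group 1 = site 1, group 2 = site 2. H0: μ_1 = μ_2; H1: μ_1 < μ_2 (Welch's two-sample t-test, left-tailed).
t = (x̄_1 − x̄_2)/√(s_1²/n_1 + s_2²/n_2) = (662.5 − 699.9)/√(102.9²/12 + 35.7²/24) = -1.22
Welch–Satterthwaite df ≈ 12.34
p-value = P(T ≤ -1.22) ≈ 0.1221
Since p ≈ 0.1221 > α = 0.1, fail to reject H0; the data do not provide sufficient evidence against H0.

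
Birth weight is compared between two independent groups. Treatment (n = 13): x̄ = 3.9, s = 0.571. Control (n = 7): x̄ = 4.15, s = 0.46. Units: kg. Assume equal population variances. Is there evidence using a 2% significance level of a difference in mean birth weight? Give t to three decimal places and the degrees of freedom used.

t = -0.994, df = 18

Let group 1 = treatment, group 2 = control. H0: μ_1 = μ_2; H1: μ_1 ≠ μ_2 (two-sample pooled-variance t-test, two-sided).
s_p² = [(13−1)·0.571² + (7−1)·0.46²]/(13+7−2) = 0.287894
t = (3.9 − 4.15)/√[0.287894·(1/13 + 1/7)] = -0.994
df = n₁ + n₂ − 2 = 18
Two-sided p-value ≈ 0.3335
Since p ≈ 0.3335 > α = 0.02, fail to reject H0; the data do not provide sufficient evidence against H0.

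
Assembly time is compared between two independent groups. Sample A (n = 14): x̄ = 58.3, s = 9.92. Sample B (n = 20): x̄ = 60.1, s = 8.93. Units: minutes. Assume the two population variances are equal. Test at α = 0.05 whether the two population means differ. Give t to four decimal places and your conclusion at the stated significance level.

Let group 1 = sample A, group 2 = sample B. H0: μ_1 = μ_2; H1: μ_1 ≠ μ_2 (two-sample pooled-variance t-test, two-sided).
s_p² = [(14−1)·9.92² + (20−1)·8.93²]/(14+20−2) = 87.3261
t = (58.3 − 60.1)/√[87.3261·(1/14 + 1/20)] = -0.5528
df = n₁ + n₂ − 2 = 32
Two-sided p-value ≈ 0.584
Since p ≈ 0.584 > α = 0.05, fail to reject H0; the data do not provide sufficient evidence against H0.

t = -0.5528; fail to reject H0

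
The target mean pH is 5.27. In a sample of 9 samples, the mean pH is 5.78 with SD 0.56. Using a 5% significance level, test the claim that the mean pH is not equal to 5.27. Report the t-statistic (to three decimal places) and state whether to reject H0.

H0: μ = 5.27; H1: μ ≠ 5.27 (one-sample t-test, two-sided).
t = (x̄ − μ₀)/(s/√n) = (5.78 − 5.27)/(0.56/√9) = 2.732
df = n − 1 = 8
Two-sided p-value ≈ 0.0258
Since p ≈ 0.0258 < α = 0.05, reject H0; the data support H1.

t = 2.732; reject H0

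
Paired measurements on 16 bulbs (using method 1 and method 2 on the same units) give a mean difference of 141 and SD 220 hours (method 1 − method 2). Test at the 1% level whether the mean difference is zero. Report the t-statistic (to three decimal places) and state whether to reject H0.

H0: μ_d = 0; H1: μ_d ≠ 0 (paired t-test on the differences, two-sided).
t = d̄/(s_d/√n) = 141/(220/√16) = 2.564
df = n − 1 = 15
Two-sided p-value ≈ 0.022
Since p ≈ 0.022 > α = 0.01, fail to reject H0; the data do not provide sufficient evidence against H0.

t = 2.564; fail to reject H0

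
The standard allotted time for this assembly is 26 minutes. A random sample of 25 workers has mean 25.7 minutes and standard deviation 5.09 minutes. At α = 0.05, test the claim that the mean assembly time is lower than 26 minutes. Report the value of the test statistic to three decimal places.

H0: μ = 26; H1: μ < 26 (one-sample t-test, left-tailed).
t = (x̄ − μ₀)/(s/√n) = (25.7 − 26)/(5.09/√25) = -0.295
df = n − 1 = 24
p-value = P(T ≤ -0.295) ≈ 0.385
Since p ≈ 0.385 > α = 0.05, fail to reject H0; the data do not provide sufficient evidence against H0.

-0.295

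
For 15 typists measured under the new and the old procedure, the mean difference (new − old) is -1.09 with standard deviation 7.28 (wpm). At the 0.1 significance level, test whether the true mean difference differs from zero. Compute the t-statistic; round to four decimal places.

H0: μ_d = 0; H1: μ_d ≠ 0 (paired t-test on the differences, two-sided).
t = d̄/(s_d/√n) = -1.09/(7.28/√15) = -0.5799
df = n − 1 = 14
Two-sided p-value ≈ 0.571
Since p ≈ 0.571 > α = 0.1, fail to reject H0; the evidence is not statistically significant.

-0.5799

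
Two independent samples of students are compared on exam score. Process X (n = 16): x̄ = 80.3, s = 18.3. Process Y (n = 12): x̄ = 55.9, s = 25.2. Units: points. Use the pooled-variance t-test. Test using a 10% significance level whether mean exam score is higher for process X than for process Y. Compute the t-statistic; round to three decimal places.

2.973

Let group 1 = process X, group 2 = process Y. H0: μ_1 = μ_2; H1: μ_1 > μ_2 (two-sample pooled-variance t-test, right-tailed).
s_p² = [(16−1)·18.3² + (12−1)·25.2²]/(16+12−2) = 461.877
t = (80.3 − 55.9)/√[461.877·(1/16 + 1/12)] = 2.973
df = n₁ + n₂ − 2 = 26
p-value = P(T ≥ 2.973) ≈ 0.0031
Since p ≈ 0.0031 < α = 0.1, reject H0; the data support H1.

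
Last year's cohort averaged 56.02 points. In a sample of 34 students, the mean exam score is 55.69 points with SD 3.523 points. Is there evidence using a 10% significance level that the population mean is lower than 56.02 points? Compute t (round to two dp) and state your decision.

t = -0.55; fail to reject H0

H0: μ = 56.02; H1: μ < 56.02 (one-sample t-test, left-tailed).
t = (x̄ − μ₀)/(s/√n) = (55.69 − 56.02)/(3.523/√34) = -0.55
df = n − 1 = 33
p-value = P(T ≤ -0.55) ≈ 0.294
Since p ≈ 0.294 > α = 0.1, fail to reject H0; the data do not provide sufficient evidence against H0.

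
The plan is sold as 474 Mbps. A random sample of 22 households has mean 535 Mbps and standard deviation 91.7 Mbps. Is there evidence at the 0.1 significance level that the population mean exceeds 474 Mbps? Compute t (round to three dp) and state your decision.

H0: μ = 474; H1: μ > 474 (one-sample t-test, right-tailed).
t = (x̄ − μ₀)/(s/√n) = (535 − 474)/(91.7/√22) = 3.120
df = n − 1 = 21
p-value = P(T ≥ 3.120) ≈ 0.003
Since p ≈ 0.003 < α = 0.1, reject H0; the evidence is statistically significant.

t = 3.120; reject H0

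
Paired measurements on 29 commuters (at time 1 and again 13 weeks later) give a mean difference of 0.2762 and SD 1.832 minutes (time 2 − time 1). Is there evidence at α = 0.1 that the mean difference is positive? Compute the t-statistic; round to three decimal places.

H0: μ_d = 0; H1: μ_d > 0 (paired t-test on the differences, right-tailed).
t = d̄/(s_d/√n) = 0.2762/(1.832/√29) = 0.812
df = n − 1 = 28
p-value = P(T ≥ 0.812) ≈ 0.2119
Since p ≈ 0.2119 > α = 0.1, fail to reject H0; the data do not provide sufficient evidence against H0.

0.812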